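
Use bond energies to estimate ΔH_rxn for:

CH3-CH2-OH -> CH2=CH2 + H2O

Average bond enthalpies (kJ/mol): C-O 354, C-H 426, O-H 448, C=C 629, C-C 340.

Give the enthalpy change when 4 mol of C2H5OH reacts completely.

ΔH = +172 kJ

Bonds broken (reactants):
  C-C: 1 × 340 = 340
  C-H: 5 × 426 = 2130
  C-O: 1 × 354 = 354
  O-H: 1 × 448 = 448
  Σ(broken) = 3272 kJ
Bonds formed (products):
  C-H: 4 × 426 = 1704
  C=C: 1 × 629 = 629
  O-H: 2 × 448 = 896
  Σ(formed) = 3229 kJ
ΔH = Σ(broken) − Σ(formed) = 3272 − 3229 = +43 kJ
For 4× the reaction as written: 4 × (+43) = +172 kJ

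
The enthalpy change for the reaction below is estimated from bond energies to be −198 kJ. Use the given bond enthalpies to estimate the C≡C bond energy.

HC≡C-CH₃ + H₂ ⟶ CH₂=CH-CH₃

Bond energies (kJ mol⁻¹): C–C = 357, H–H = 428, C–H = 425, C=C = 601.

D(C≡C) ≈ 825 kJ/mol

Let D be the C≡C bond energy.
Σ(broken) = 1×D + 1×357 + 4×425 + 1×428 = 2485 + D
Σ(formed) = 1×357 + 6×425 + 1×601 = 3508
ΔH = Σ(broken) − Σ(formed) = (2485 + D) − (3508) = −1023 + D
Setting this equal to −198 kJ gives D = 825 kJ/mol.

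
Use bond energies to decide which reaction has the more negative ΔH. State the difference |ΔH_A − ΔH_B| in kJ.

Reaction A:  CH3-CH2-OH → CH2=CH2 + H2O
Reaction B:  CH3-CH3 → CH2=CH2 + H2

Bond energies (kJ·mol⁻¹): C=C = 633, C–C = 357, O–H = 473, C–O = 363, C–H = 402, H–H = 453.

Reaction A:
  Bonds broken (reactants):
    C–C: 1 × 357 = 357
    C–H: 5 × 402 = 2010
    C–O: 1 × 363 = 363
    O–H: 1 × 473 = 473
    Σ(broken) = 3203 kJ
  Bonds formed (products):
    C–H: 4 × 402 = 1608
    C=C: 1 × 633 = 633
    O–H: 2 × 473 = 946
    Σ(formed) = 3187 kJ
  ΔH_A = 3203 − 3187 = +16 kJ
Reaction B:
  Bonds broken (reactants):
    C–C: 1 × 357 = 357
    C–H: 6 × 402 = 2412
    Σ(broken) = 2769 kJ
  Bonds formed (products):
    C–H: 4 × 402 = 1608
    C=C: 1 × 633 = 633
    H–H: 1 × 453 = 453
    Σ(formed) = 2694 kJ
  ΔH_B = 2769 − 2694 = +75 kJ
ΔH_A − ΔH_B = −59 kJ, so reaction A has the more negative ΔH; |ΔH_A − ΔH_B| = 59 kJ.

Reaction A, by 59 kJ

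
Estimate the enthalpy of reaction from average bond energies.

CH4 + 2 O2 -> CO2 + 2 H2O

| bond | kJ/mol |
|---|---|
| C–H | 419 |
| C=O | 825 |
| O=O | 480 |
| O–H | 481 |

Bonds broken (reactants):
  C–H: 4 × 419 = 1676
  O=O: 2 × 480 = 960
  Σ(broken) = 2636 kJ
Bonds formed (products):
  C=O: 2 × 825 = 1650
  O–H: 4 × 481 = 1924
  Σ(formed) = 3574 kJ
ΔH = Σ(broken) − Σ(formed) = 2636 − 3574 = −938 kJ

ΔH ≈ −938 kJ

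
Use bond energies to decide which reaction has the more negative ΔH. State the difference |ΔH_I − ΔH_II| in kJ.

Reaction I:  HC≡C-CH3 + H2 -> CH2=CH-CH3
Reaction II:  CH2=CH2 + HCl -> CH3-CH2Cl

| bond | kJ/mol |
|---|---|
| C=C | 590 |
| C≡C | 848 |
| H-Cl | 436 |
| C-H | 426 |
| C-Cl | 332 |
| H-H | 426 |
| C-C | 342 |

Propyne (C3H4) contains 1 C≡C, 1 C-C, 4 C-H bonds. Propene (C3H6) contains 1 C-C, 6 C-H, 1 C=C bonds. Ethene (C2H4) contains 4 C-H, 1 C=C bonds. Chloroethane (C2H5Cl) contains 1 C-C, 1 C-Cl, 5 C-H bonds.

Reaction I, by 94 kJ

Reaction I:
  Bonds broken (reactants):
    C≡C: 1 × 848 = 848
    C-C: 1 × 342 = 342
    C-H: 4 × 426 = 1704
    H-H: 1 × 426 = 426
    Σ(broken) = 3320 kJ
  Bonds formed (products):
    C-C: 1 × 342 = 342
    C-H: 6 × 426 = 2556
    C=C: 1 × 590 = 590
    Σ(formed) = 3488 kJ
  ΔH_I = 3320 − 3488 = −168 kJ
Reaction II:
  Bonds broken (reactants):
    C-H: 4 × 426 = 1704
    C=C: 1 × 590 = 590
    H-Cl: 1 × 436 = 436
    Σ(broken) = 2730 kJ
  Bonds formed (products):
    C-C: 1 × 342 = 342
    C-Cl: 1 × 332 = 332
    C-H: 5 × 426 = 2130
    Σ(formed) = 2804 kJ
  ΔH_II = 2730 − 2804 = −74 kJ
ΔH_I − ΔH_II = −94 kJ, so reaction I has the more negative ΔH; |ΔH_I − ΔH_II| = 94 kJ.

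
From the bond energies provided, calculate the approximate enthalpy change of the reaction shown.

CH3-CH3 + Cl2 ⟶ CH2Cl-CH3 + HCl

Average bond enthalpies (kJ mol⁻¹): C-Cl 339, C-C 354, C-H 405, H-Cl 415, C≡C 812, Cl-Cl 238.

Bonds broken (reactants):
  C-C: 1 × 354 = 354
  C-H: 6 × 405 = 2430
  Cl-Cl: 1 × 238 = 238
  Σ(broken) = 3022 kJ
Bonds formed (products):
  C-C: 1 × 354 = 354
  C-Cl: 1 × 339 = 339
  C-H: 5 × 405 = 2025
  H-Cl: 1 × 415 = 415
  Σ(formed) = 3133 kJ
ΔH = Σ(broken) − Σ(formed) = 3022 − 3133 = −111 kJ

ΔH ≈ −111 kJ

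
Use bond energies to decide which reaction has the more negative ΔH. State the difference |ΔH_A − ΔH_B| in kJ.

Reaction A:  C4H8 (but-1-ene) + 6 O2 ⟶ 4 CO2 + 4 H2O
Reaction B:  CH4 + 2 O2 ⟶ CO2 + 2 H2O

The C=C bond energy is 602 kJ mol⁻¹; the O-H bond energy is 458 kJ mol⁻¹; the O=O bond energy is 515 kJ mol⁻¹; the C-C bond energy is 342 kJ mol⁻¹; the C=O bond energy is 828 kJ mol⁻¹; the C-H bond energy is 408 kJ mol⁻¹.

Reaction A, by 1822 kJ

Reaction A:
  Bonds broken (reactants):
    C-C: 2 × 342 = 684
    C-H: 8 × 408 = 3264
    C=C: 1 × 602 = 602
    O=O: 6 × 515 = 3090
    Σ(broken) = 7640 kJ
  Bonds formed (products):
    C=O: 8 × 828 = 6624
    O-H: 8 × 458 = 3664
    Σ(formed) = 10288 kJ
  ΔH_A = 7640 − 10288 = −2648 kJ
Reaction B:
  Bonds broken (reactants):
    C-H: 4 × 408 = 1632
    O=O: 2 × 515 = 1030
    Σ(broken) = 2662 kJ
  Bonds formed (products):
    C=O: 2 × 828 = 1656
    O-H: 4 × 458 = 1832
    Σ(formed) = 3488 kJ
  ΔH_B = 2662 − 3488 = −826 kJ
ΔH_A − ΔH_B = −1822 kJ, so reaction A has the more negative ΔH; |ΔH_A − ΔH_B| = 1822 kJ.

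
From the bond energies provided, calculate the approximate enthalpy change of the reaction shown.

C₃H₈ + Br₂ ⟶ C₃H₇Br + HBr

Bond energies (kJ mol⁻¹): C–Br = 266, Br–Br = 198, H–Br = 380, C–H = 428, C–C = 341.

Bonds broken (reactants):
  Br–Br: 1 × 198 = 198
  C–C: 2 × 341 = 682
  C–H: 8 × 428 = 3424
  Σ(broken) = 4304 kJ
Bonds formed (products):
  C–Br: 1 × 266 = 266
  C–C: 2 × 341 = 682
  C–H: 7 × 428 = 2996
  H–Br: 1 × 380 = 380
  Σ(formed) = 4324 kJ
ΔH = Σ(broken) − Σ(formed) = 4304 − 4324 = −20 kJ

ΔH ≈ −20 kJ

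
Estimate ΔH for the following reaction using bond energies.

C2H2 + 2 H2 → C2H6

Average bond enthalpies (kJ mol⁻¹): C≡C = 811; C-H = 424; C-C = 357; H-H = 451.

Bonds broken (reactants):
  C≡C: 1 × 811 = 811
  C-H: 2 × 424 = 848
  H-H: 2 × 451 = 902
  Σ(broken) = 2561 kJ
Bonds formed (products):
  C-C: 1 × 357 = 357
  C-H: 6 × 424 = 2544
  Σ(formed) = 2901 kJ
ΔH = Σ(broken) − Σ(formed) = 2561 − 2901 = −340 kJ

ΔH ≈ −340 kJ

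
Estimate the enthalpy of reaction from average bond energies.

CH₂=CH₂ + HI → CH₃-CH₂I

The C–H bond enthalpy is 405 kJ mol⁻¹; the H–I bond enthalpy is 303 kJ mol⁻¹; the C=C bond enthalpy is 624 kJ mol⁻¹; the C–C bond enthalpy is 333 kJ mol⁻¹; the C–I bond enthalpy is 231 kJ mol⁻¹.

Bonds broken (reactants):
  C–H: 4 × 405 = 1620
  C=C: 1 × 624 = 624
  H–I: 1 × 303 = 303
  Σ(broken) = 2547 kJ
Bonds formed (products):
  C–C: 1 × 333 = 333
  C–H: 5 × 405 = 2025
  C–I: 1 × 231 = 231
  Σ(formed) = 2589 kJ
ΔH = Σ(broken) − Σ(formed) = 2547 − 2589 = −42 kJ

ΔH ≈ −42 kJ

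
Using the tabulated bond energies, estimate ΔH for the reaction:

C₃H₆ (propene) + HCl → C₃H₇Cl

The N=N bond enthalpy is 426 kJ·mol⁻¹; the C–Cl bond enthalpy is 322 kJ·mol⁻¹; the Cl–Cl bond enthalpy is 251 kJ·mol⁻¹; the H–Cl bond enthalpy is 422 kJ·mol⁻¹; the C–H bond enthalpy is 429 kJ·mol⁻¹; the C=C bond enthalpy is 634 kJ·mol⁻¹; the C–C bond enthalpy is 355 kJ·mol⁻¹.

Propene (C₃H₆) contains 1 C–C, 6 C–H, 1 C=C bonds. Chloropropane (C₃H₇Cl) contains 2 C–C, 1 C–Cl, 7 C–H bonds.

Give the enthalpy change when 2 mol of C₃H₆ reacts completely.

ΔH = −100 kJ

Bonds broken (reactants):
  C–C: 1 × 355 = 355
  C–H: 6 × 429 = 2574
  C=C: 1 × 634 = 634
  H–Cl: 1 × 422 = 422
  Σ(broken) = 3985 kJ
Bonds formed (products):
  C–C: 2 × 355 = 710
  C–Cl: 1 × 322 = 322
  C–H: 7 × 429 = 3003
  Σ(formed) = 4035 kJ
ΔH = Σ(broken) − Σ(formed) = 3985 − 4035 = −50 kJ
For 2× the reaction as written: 2 × (−50) = −100 kJ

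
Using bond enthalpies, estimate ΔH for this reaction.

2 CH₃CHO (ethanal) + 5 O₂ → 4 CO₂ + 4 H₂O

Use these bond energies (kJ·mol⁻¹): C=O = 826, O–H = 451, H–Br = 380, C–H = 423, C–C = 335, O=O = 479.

Bonds broken (reactants):
  C–C: 2 × 335 = 670
  C–H: 8 × 423 = 3384
  C=O: 2 × 826 = 1652
  O=O: 5 × 479 = 2395
  Σ(broken) = 8101 kJ
Bonds formed (products):
  C=O: 8 × 826 = 6608
  O–H: 8 × 451 = 3608
  Σ(formed) = 10216 kJ
ΔH = Σ(broken) − Σ(formed) = 8101 − 10216 = −2115 kJ

ΔH ≈ −2115 kJ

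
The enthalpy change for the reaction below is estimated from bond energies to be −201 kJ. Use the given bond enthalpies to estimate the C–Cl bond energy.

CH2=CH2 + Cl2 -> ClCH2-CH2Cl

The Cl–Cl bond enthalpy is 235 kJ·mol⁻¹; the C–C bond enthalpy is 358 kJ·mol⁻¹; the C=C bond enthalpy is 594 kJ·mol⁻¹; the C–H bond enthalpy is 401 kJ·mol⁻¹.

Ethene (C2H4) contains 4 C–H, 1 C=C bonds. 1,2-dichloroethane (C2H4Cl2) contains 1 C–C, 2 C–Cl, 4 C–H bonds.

Let D be the C–Cl bond energy.
Σ(broken) = 4×401 + 1×594 + 1×235 = 2433
Σ(formed) = 1×358 + 2×D + 4×401 = 1962 + 2D
ΔH = Σ(broken) − Σ(formed) = (2433) − (1962 + 2D) = +471 − 2D
Setting this equal to −201 kJ gives 2D = 672, so D = 336 kJ/mol.

D(C–Cl) ≈ 336 kJ/mol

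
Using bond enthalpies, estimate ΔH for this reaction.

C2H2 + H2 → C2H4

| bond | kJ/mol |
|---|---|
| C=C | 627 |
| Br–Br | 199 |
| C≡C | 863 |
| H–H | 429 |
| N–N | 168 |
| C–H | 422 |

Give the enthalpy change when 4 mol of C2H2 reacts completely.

ΔH = −716 kJ

Bonds broken (reactants):
  C≡C: 1 × 863 = 863
  C–H: 2 × 422 = 844
  H–H: 1 × 429 = 429
  Σ(broken) = 2136 kJ
Bonds formed (products):
  C–H: 4 × 422 = 1688
  C=C: 1 × 627 = 627
  Σ(formed) = 2315 kJ
ΔH = Σ(broken) − Σ(formed) = 2136 − 2315 = −179 kJ
For 4× the reaction as written: 4 × (−179) = −716 kJ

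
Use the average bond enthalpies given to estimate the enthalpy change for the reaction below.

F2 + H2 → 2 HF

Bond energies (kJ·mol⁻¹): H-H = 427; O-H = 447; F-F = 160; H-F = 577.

Bonds broken (reactants):
  F-F: 1 × 160 = 160
  H-H: 1 × 427 = 427
  Σ(broken) = 587 kJ
Bonds formed (products):
  H-F: 2 × 577 = 1154
  Σ(formed) = 1154 kJ
ΔH = Σ(broken) − Σ(formed) = 587 − 1154 = −567 kJ

ΔH ≈ −567 kJ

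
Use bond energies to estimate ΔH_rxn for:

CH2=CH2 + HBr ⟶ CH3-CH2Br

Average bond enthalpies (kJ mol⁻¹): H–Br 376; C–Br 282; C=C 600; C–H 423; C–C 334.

Bonds broken (reactants):
  C–H: 4 × 423 = 1692
  C=C: 1 × 600 = 600
  H–Br: 1 × 376 = 376
  Σ(broken) = 2668 kJ
Bonds formed (products):
  C–Br: 1 × 282 = 282
  C–C: 1 × 334 = 334
  C–H: 5 × 423 = 2115
  Σ(formed) = 2731 kJ
ΔH = Σ(broken) − Σ(formed) = 2668 − 2731 = −63 kJ

ΔH ≈ −63 kJ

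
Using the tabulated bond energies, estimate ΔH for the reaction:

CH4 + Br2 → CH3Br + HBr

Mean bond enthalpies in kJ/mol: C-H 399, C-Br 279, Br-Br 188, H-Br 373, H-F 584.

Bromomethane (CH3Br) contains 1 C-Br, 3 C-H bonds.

Bonds broken (reactants):
  Br-Br: 1 × 188 = 188
  C-H: 4 × 399 = 1596
  Σ(broken) = 1784 kJ
Bonds formed (products):
  C-Br: 1 × 279 = 279
  C-H: 3 × 399 = 1197
  H-Br: 1 × 373 = 373
  Σ(formed) = 1849 kJ
ΔH = Σ(broken) − Σ(formed) = 1784 − 1849 = −65 kJ

ΔH ≈ −65 kJ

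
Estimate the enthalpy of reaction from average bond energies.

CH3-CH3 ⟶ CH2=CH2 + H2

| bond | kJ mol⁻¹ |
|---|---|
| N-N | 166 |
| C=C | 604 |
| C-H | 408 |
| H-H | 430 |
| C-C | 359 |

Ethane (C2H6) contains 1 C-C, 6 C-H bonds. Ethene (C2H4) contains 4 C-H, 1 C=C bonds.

Bonds broken (reactants):
  C-C: 1 × 359 = 359
  C-H: 6 × 408 = 2448
  Σ(broken) = 2807 kJ
Bonds formed (products):
  C-H: 4 × 408 = 1632
  C=C: 1 × 604 = 604
  H-H: 1 × 430 = 430
  Σ(formed) = 2666 kJ
ΔH = Σ(broken) − Σ(formed) = 2807 − 2666 = +141 kJ

ΔH ≈ +141 kJ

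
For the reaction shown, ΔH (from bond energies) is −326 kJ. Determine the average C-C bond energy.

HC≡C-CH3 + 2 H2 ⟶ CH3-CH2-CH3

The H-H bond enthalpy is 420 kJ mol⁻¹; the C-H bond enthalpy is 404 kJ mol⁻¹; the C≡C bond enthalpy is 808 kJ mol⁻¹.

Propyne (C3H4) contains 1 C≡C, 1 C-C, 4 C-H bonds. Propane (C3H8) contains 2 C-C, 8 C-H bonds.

D(C-C) ≈ 358 kJ/mol

Let D be the C-C bond energy.
Σ(broken) = 1×808 + 1×D + 4×404 + 2×420 = 3264 + D
Σ(formed) = 2×D + 8×404 = 3232 + 2D
ΔH = Σ(broken) − Σ(formed) = (3264 + D) − (3232 + 2D) = +32 − D
Setting this equal to −326 kJ gives D = 358 kJ/mol.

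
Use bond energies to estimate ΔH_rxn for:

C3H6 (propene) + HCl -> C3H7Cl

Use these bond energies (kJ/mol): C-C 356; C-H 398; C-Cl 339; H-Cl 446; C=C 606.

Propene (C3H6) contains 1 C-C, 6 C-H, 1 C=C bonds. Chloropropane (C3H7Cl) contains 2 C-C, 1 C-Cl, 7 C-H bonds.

Bonds broken (reactants):
  C-C: 1 × 356 = 356
  C-H: 6 × 398 = 2388
  C=C: 1 × 606 = 606
  H-Cl: 1 × 446 = 446
  Σ(broken) = 3796 kJ
Bonds formed (products):
  C-C: 2 × 356 = 712
  C-Cl: 1 × 339 = 339
  C-H: 7 × 398 = 2786
  Σ(formed) = 3837 kJ
ΔH = Σ(broken) − Σ(formed) = 3796 − 3837 = −41 kJ

ΔH ≈ −41 kJ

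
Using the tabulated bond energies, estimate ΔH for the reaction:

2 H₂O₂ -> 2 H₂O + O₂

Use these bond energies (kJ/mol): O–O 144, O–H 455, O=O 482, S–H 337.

Bonds broken (reactants):
  O–H: 4 × 455 = 1820
  O–O: 2 × 144 = 288
  Σ(broken) = 2108 kJ
Bonds formed (products):
  O–H: 4 × 455 = 1820
  O=O: 1 × 482 = 482
  Σ(formed) = 2302 kJ
ΔH = Σ(broken) − Σ(formed) = 2108 − 2302 = −194 kJ

ΔH ≈ −194 kJ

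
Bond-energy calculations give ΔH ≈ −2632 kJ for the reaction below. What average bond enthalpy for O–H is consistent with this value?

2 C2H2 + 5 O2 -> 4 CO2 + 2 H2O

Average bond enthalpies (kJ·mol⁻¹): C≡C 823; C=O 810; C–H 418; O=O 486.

D(O–H) ≈ 475 kJ/mol

Let D be the O–H bond energy.
Σ(broken) = 2×823 + 4×418 + 5×486 = 5748
Σ(formed) = 8×810 + 4×D = 6480 + 4D
ΔH = Σ(broken) − Σ(formed) = (5748) − (6480 + 4D) = −732 − 4D
Setting this equal to −2632 kJ gives 4D = 1900, so D = 475 kJ/mol.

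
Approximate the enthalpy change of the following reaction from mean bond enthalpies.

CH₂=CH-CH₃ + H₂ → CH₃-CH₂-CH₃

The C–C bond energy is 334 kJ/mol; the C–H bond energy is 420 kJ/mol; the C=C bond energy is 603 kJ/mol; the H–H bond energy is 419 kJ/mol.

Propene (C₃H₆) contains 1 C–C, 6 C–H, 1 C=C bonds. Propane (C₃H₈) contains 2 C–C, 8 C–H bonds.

Bonds broken (reactants):
  C–C: 1 × 334 = 334
  C–H: 6 × 420 = 2520
  C=C: 1 × 603 = 603
  H–H: 1 × 419 = 419
  Σ(broken) = 3876 kJ
Bonds formed (products):
  C–C: 2 × 334 = 668
  C–H: 8 × 420 = 3360
  Σ(formed) = 4028 kJ
ΔH = Σ(broken) − Σ(formed) = 3876 − 4028 = −152 kJ

ΔH ≈ −152 kJ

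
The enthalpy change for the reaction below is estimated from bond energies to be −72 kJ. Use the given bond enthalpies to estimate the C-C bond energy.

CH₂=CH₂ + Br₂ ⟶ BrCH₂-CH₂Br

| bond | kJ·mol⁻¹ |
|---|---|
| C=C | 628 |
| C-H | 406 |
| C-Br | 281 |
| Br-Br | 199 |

D(C-C) ≈ 337 kJ/mol

Let D be the C-C bond energy.
Σ(broken) = 1×199 + 4×406 + 1×628 = 2451
Σ(formed) = 2×281 + 1×D + 4×406 = 2186 + D
ΔH = Σ(broken) − Σ(formed) = (2451) − (2186 + D) = +265 − D
Setting this equal to −72 kJ gives D = 337 kJ/mol.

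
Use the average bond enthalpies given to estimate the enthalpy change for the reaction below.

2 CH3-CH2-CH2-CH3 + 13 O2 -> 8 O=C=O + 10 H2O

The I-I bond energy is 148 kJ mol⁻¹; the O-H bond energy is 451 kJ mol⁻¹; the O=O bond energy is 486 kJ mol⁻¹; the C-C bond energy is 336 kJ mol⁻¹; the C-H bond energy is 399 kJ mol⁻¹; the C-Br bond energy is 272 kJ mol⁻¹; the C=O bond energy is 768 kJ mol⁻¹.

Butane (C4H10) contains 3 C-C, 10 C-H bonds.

ΔH ≈ −4994 kJ

Bonds broken (reactants):
  C-C: 6 × 336 = 2016
  C-H: 20 × 399 = 7980
  O=O: 13 × 486 = 6318
  Σ(broken) = 16314 kJ
Bonds formed (products):
  C=O: 16 × 768 = 12288
  O-H: 20 × 451 = 9020
  Σ(formed) = 21308 kJ
ΔH = Σ(broken) − Σ(formed) = 16314 − 21308 = −4994 kJ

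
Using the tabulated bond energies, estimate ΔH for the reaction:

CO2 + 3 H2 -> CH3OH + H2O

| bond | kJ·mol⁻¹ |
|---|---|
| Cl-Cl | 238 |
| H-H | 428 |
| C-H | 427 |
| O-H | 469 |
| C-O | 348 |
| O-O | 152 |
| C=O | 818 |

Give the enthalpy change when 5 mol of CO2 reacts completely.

Bonds broken (reactants):
  C=O: 2 × 818 = 1636
  H-H: 3 × 428 = 1284
  Σ(broken) = 2920 kJ
Bonds formed (products):
  C-H: 3 × 427 = 1281
  C-O: 1 × 348 = 348
  O-H: 3 × 469 = 1407
  Σ(formed) = 3036 kJ
ΔH = Σ(broken) − Σ(formed) = 2920 − 3036 = −116 kJ
For 5× the reaction as written: 5 × (−116) = −580 kJ

ΔH = −580 kJ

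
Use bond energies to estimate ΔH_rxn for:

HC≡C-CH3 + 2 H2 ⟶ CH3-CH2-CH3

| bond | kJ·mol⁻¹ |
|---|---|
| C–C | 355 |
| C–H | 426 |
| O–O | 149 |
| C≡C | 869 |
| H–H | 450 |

Bonds broken (reactants):
  C≡C: 1 × 869 = 869
  C–C: 1 × 355 = 355
  C–H: 4 × 426 = 1704
  H–H: 2 × 450 = 900
  Σ(broken) = 3828 kJ
Bonds formed (products):
  C–C: 2 × 355 = 710
  C–H: 8 × 426 = 3408
  Σ(formed) = 4118 kJ
ΔH = Σ(broken) − Σ(formed) = 3828 − 4118 = −290 kJ

ΔH ≈ −290 kJ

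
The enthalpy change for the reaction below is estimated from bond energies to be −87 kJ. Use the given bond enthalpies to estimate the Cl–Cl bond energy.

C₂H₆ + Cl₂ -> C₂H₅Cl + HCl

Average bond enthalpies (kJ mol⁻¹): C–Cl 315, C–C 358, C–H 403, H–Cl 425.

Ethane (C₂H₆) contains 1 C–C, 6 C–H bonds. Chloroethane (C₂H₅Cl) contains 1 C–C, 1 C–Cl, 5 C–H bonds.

D(Cl–Cl) ≈ 250 kJ/mol

Let D be the Cl–Cl bond energy.
Σ(broken) = 1×358 + 6×403 + 1×D = 2776 + D
Σ(formed) = 1×358 + 1×315 + 5×403 + 1×425 = 3113
ΔH = Σ(broken) − Σ(formed) = (2776 + D) − (3113) = −337 + D
Setting this equal to −87 kJ gives D = 250 kJ/mol.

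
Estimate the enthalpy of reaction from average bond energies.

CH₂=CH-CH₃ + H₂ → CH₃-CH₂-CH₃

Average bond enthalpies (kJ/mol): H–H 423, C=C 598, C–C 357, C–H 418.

ΔH ≈ −172 kJ

Bonds broken (reactants):
  C–C: 1 × 357 = 357
  C–H: 6 × 418 = 2508
  C=C: 1 × 598 = 598
  H–H: 1 × 423 = 423
  Σ(broken) = 3886 kJ
Bonds formed (products):
  C–C: 2 × 357 = 714
  C–H: 8 × 418 = 3344
  Σ(formed) = 4058 kJ
ΔH = Σ(broken) − Σ(formed) = 3886 − 4058 = −172 kJ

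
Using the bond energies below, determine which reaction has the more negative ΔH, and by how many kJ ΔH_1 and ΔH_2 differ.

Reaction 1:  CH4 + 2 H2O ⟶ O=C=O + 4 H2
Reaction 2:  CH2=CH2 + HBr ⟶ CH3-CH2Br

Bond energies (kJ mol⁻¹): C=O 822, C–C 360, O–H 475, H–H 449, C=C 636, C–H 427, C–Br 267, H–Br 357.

Reaction 2, by 229 kJ

Reaction 1:
  Bonds broken (reactants):
    C–H: 4 × 427 = 1708
    O–H: 4 × 475 = 1900
    Σ(broken) = 3608 kJ
  Bonds formed (products):
    C=O: 2 × 822 = 1644
    H–H: 4 × 449 = 1796
    Σ(formed) = 3440 kJ
  ΔH_1 = 3608 − 3440 = +168 kJ
Reaction 2:
  Bonds broken (reactants):
    C–H: 4 × 427 = 1708
    C=C: 1 × 636 = 636
    H–Br: 1 × 357 = 357
    Σ(broken) = 2701 kJ
  Bonds formed (products):
    C–Br: 1 × 267 = 267
    C–C: 1 × 360 = 360
    C–H: 5 × 427 = 2135
    Σ(formed) = 2762 kJ
  ΔH_2 = 2701 − 2762 = −61 kJ
ΔH_1 − ΔH_2 = +229 kJ, so reaction 2 has the more negative ΔH; |ΔH_1 − ΔH_2| = 229 kJ.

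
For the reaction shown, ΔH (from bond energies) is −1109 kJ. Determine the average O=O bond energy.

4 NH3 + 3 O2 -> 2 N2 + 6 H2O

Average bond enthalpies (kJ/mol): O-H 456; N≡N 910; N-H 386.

D(O=O) ≈ 517 kJ/mol

Let D be the O=O bond energy.
Σ(broken) = 12×386 + 3×D = 4632 + 3D
Σ(formed) = 2×910 + 12×456 = 7292
ΔH = Σ(broken) − Σ(formed) = (4632 + 3D) − (7292) = −2660 + 3D
Setting this equal to −1109 kJ gives 3D = 1551, so D = 517 kJ/mol.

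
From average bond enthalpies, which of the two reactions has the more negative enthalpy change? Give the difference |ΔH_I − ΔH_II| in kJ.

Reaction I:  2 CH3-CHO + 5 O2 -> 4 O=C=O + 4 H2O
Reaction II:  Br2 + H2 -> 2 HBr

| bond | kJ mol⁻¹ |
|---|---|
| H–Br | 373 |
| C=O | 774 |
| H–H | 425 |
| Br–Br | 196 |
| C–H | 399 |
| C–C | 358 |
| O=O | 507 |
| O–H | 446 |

Reaction I, by 1644 kJ

Reaction I:
  Bonds broken (reactants):
    C–C: 2 × 358 = 716
    C–H: 8 × 399 = 3192
    C=O: 2 × 774 = 1548
    O=O: 5 × 507 = 2535
    Σ(broken) = 7991 kJ
  Bonds formed (products):
    C=O: 8 × 774 = 6192
    O–H: 8 × 446 = 3568
    Σ(formed) = 9760 kJ
  ΔH_I = 7991 − 9760 = −1769 kJ
Reaction II:
  Bonds broken (reactants):
    Br–Br: 1 × 196 = 196
    H–H: 1 × 425 = 425
    Σ(broken) = 621 kJ
  Bonds formed (products):
    H–Br: 2 × 373 = 746
    Σ(formed) = 746 kJ
  ΔH_II = 621 − 746 = −125 kJ
ΔH_I − ΔH_II = −1644 kJ, so reaction I has the more negative ΔH; |ΔH_I − ΔH_II| = 1644 kJ.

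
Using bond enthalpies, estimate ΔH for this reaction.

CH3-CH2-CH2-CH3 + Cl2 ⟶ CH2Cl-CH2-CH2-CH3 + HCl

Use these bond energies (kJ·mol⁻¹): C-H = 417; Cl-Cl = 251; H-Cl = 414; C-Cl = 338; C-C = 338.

Bonds broken (reactants):
  C-C: 3 × 338 = 1014
  C-H: 10 × 417 = 4170
  Cl-Cl: 1 × 251 = 251
  Σ(broken) = 5435 kJ
Bonds formed (products):
  C-C: 3 × 338 = 1014
  C-Cl: 1 × 338 = 338
  C-H: 9 × 417 = 3753
  H-Cl: 1 × 414 = 414
  Σ(formed) = 5519 kJ
ΔH = Σ(broken) − Σ(formed) = 5435 − 5519 = −84 kJ

ΔH ≈ −84 kJ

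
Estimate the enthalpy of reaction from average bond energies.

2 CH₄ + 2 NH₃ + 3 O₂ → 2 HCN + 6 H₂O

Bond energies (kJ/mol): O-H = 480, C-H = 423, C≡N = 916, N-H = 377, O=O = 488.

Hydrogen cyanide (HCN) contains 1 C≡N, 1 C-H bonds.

Bonds broken (reactants):
  C-H: 8 × 423 = 3384
  N-H: 6 × 377 = 2262
  O=O: 3 × 488 = 1464
  Σ(broken) = 7110 kJ
Bonds formed (products):
  C≡N: 2 × 916 = 1832
  C-H: 2 × 423 = 846
  O-H: 12 × 480 = 5760
  Σ(formed) = 8438 kJ
ΔH = Σ(broken) − Σ(formed) = 7110 − 8438 = −1328 kJ

ΔH ≈ −1328 kJ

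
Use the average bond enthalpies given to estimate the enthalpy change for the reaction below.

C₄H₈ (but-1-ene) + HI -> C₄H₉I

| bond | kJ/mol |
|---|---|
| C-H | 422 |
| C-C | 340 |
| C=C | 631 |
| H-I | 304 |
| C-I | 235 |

Bonds broken (reactants):
  C-C: 2 × 340 = 680
  C-H: 8 × 422 = 3376
  C=C: 1 × 631 = 631
  H-I: 1 × 304 = 304
  Σ(broken) = 4991 kJ
Bonds formed (products):
  C-C: 3 × 340 = 1020
  C-H: 9 × 422 = 3798
  C-I: 1 × 235 = 235
  Σ(formed) = 5053 kJ
ΔH = Σ(broken) − Σ(formed) = 4991 − 5053 = −62 kJ

ΔH ≈ −62 kJ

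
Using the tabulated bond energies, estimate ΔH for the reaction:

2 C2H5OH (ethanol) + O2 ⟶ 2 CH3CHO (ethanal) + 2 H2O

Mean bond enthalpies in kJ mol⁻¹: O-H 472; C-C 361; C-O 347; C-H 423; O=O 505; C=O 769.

ΔH ≈ −437 kJ

Bonds broken (reactants):
  C-C: 2 × 361 = 722
  C-H: 10 × 423 = 4230
  C-O: 2 × 347 = 694
  O-H: 2 × 472 = 944
  O=O: 1 × 505 = 505
  Σ(broken) = 7095 kJ
Bonds formed (products):
  C-C: 2 × 361 = 722
  C-H: 8 × 423 = 3384
  C=O: 2 × 769 = 1538
  O-H: 4 × 472 = 1888
  Σ(formed) = 7532 kJ
ΔH = Σ(broken) − Σ(formed) = 7095 − 7532 = −437 kJ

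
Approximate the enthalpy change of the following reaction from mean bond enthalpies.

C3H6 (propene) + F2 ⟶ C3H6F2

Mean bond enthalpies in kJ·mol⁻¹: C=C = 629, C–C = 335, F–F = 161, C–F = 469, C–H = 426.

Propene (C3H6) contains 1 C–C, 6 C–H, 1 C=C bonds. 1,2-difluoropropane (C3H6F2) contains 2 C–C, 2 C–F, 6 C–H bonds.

ΔH ≈ −483 kJ

Bonds broken (reactants):
  C–C: 1 × 335 = 335
  C–H: 6 × 426 = 2556
  C=C: 1 × 629 = 629
  F–F: 1 × 161 = 161
  Σ(broken) = 3681 kJ
Bonds formed (products):
  C–C: 2 × 335 = 670
  C–F: 2 × 469 = 938
  C–H: 6 × 426 = 2556
  Σ(formed) = 4164 kJ
ΔH = Σ(broken) − Σ(formed) = 3681 − 4164 = −483 kJ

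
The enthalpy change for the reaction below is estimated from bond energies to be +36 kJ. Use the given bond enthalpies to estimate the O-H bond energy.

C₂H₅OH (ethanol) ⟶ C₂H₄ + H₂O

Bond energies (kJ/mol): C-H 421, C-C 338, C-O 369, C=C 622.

D(O-H) ≈ 470 kJ/mol

Let D be the O-H bond energy.
Σ(broken) = 1×338 + 5×421 + 1×369 + 1×D = 2812 + D
Σ(formed) = 4×421 + 1×622 + 2×D = 2306 + 2D
ΔH = Σ(broken) − Σ(formed) = (2812 + D) − (2306 + 2D) = +506 − D
Setting this equal to +36 kJ gives D = 470 kJ/mol.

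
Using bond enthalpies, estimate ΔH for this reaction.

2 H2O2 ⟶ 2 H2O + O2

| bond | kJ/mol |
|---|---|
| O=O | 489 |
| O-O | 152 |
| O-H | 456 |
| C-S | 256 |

Bonds broken (reactants):
  O-H: 4 × 456 = 1824
  O-O: 2 × 152 = 304
  Σ(broken) = 2128 kJ
Bonds formed (products):
  O-H: 4 × 456 = 1824
  O=O: 1 × 489 = 489
  Σ(formed) = 2313 kJ
ΔH = Σ(broken) − Σ(formed) = 2128 − 2313 = −185 kJ

ΔH ≈ −185 kJ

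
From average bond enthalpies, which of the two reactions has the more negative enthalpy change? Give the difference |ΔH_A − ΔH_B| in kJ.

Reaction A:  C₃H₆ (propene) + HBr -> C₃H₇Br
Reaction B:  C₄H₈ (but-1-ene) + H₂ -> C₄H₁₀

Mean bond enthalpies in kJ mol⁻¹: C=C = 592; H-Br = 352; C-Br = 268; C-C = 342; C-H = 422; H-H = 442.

Reaction A:
  Bonds broken (reactants):
    C-C: 1 × 342 = 342
    C-H: 6 × 422 = 2532
    C=C: 1 × 592 = 592
    H-Br: 1 × 352 = 352
    Σ(broken) = 3818 kJ
  Bonds formed (products):
    C-Br: 1 × 268 = 268
    C-C: 2 × 342 = 684
    C-H: 7 × 422 = 2954
    Σ(formed) = 3906 kJ
  ΔH_A = 3818 − 3906 = −88 kJ
Reaction B:
  Bonds broken (reactants):
    C-C: 2 × 342 = 684
    C-H: 8 × 422 = 3376
    C=C: 1 × 592 = 592
    H-H: 1 × 442 = 442
    Σ(broken) = 5094 kJ
  Bonds formed (products):
    C-C: 3 × 342 = 1026
    C-H: 10 × 422 = 4220
    Σ(formed) = 5246 kJ
  ΔH_B = 5094 − 5246 = −152 kJ
ΔH_A − ΔH_B = +64 kJ, so reaction B has the more negative ΔH; |ΔH_A − ΔH_B| = 64 kJ.

Reaction B, by 64 kJ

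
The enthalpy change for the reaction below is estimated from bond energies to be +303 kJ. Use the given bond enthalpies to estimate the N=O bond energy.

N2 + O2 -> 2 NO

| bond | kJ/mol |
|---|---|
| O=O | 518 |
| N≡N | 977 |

D(N=O) ≈ 596 kJ/mol

Let D be the N=O bond energy.
Σ(broken) = 1×977 + 1×518 = 1495
Σ(formed) = 2×D = 2D
ΔH = Σ(broken) − Σ(formed) = (1495) − (2D) = +1495 − 2D
Setting this equal to +303 kJ gives 2D = 1192, so D = 596 kJ/mol.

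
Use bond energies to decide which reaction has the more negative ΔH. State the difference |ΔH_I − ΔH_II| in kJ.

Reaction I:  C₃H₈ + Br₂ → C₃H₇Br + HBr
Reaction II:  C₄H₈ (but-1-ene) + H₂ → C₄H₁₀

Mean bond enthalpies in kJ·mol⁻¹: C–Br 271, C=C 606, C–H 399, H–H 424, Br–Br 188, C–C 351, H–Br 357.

Reaction II, by 78 kJ

Reaction I:
  Bonds broken (reactants):
    Br–Br: 1 × 188 = 188
    C–C: 2 × 351 = 702
    C–H: 8 × 399 = 3192
    Σ(broken) = 4082 kJ
  Bonds formed (products):
    C–Br: 1 × 271 = 271
    C–C: 2 × 351 = 702
    C–H: 7 × 399 = 2793
    H–Br: 1 × 357 = 357
    Σ(formed) = 4123 kJ
  ΔH_I = 4082 − 4123 = −41 kJ
Reaction II:
  Bonds broken (reactants):
    C–C: 2 × 351 = 702
    C–H: 8 × 399 = 3192
    C=C: 1 × 606 = 606
    H–H: 1 × 424 = 424
    Σ(broken) = 4924 kJ
  Bonds formed (products):
    C–C: 3 × 351 = 1053
    C–H: 10 × 399 = 3990
    Σ(formed) = 5043 kJ
  ΔH_II = 4924 − 5043 = −119 kJ
ΔH_I − ΔH_II = +78 kJ, so reaction II has the more negative ΔH; |ΔH_I − ΔH_II| = 78 kJ.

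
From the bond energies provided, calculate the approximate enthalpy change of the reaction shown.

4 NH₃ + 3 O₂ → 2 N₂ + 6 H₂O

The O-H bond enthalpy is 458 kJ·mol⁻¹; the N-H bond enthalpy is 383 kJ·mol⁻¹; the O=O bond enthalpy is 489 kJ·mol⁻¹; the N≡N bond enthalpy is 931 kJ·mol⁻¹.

ΔH ≈ −1295 kJ

Bonds broken (reactants):
  N-H: 12 × 383 = 4596
  O=O: 3 × 489 = 1467
  Σ(broken) = 6063 kJ
Bonds formed (products):
  N≡N: 2 × 931 = 1862
  O-H: 12 × 458 = 5496
  Σ(formed) = 7358 kJ
ΔH = Σ(broken) − Σ(formed) = 6063 − 7358 = −1295 kJ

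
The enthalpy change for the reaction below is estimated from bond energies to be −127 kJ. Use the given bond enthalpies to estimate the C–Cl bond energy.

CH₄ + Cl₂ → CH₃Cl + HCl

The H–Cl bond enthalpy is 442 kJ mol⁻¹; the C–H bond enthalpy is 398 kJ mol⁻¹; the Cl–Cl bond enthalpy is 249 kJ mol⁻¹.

Let D be the C–Cl bond energy.
Σ(broken) = 4×398 + 1×249 = 1841
Σ(formed) = 1×D + 3×398 + 1×442 = 1636 + D
ΔH = Σ(broken) − Σ(formed) = (1841) − (1636 + D) = +205 − D
Setting this equal to −127 kJ gives D = 332 kJ/mol.

D(C–Cl) ≈ 332 kJ/mol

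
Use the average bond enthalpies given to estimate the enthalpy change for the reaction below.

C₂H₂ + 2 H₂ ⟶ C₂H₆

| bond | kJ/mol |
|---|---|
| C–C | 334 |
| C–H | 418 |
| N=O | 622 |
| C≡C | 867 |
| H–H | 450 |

Bonds broken (reactants):
  C≡C: 1 × 867 = 867
  C–H: 2 × 418 = 836
  H–H: 2 × 450 = 900
  Σ(broken) = 2603 kJ
Bonds formed (products):
  C–C: 1 × 334 = 334
  C–H: 6 × 418 = 2508
  Σ(formed) = 2842 kJ
ΔH = Σ(broken) − Σ(formed) = 2603 − 2842 = −239 kJ

ΔH ≈ −239 kJ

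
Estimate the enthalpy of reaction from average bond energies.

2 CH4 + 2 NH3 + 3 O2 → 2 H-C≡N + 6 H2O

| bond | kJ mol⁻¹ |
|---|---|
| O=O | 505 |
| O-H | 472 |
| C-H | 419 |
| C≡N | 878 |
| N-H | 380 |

ΔH ≈ −1111 kJ

Bonds broken (reactants):
  C-H: 8 × 419 = 3352
  N-H: 6 × 380 = 2280
  O=O: 3 × 505 = 1515
  Σ(broken) = 7147 kJ
Bonds formed (products):
  C≡N: 2 × 878 = 1756
  C-H: 2 × 419 = 838
  O-H: 12 × 472 = 5664
  Σ(formed) = 8258 kJ
ΔH = Σ(broken) − Σ(formed) = 7147 − 8258 = −1111 kJ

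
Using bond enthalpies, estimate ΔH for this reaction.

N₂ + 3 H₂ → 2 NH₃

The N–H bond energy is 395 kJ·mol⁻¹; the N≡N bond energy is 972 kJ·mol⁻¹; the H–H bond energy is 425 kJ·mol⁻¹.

Bonds broken (reactants):
  H–H: 3 × 425 = 1275
  N≡N: 1 × 972 = 972
  Σ(broken) = 2247 kJ
Bonds formed (products):
  N–H: 6 × 395 = 2370
  Σ(formed) = 2370 kJ
ΔH = Σ(broken) − Σ(formed) = 2247 − 2370 = −123 kJ

ΔH ≈ −123 kJ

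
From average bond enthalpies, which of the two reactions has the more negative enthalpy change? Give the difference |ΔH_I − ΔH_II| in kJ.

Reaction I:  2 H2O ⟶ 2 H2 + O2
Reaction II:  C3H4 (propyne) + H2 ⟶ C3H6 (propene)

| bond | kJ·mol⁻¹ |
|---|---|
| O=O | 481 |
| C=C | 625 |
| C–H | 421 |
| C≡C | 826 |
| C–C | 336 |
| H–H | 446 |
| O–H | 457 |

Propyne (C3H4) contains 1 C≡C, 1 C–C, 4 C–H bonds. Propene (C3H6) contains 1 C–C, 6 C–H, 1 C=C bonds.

Reaction I:
  Bonds broken (reactants):
    O–H: 4 × 457 = 1828
    Σ(broken) = 1828 kJ
  Bonds formed (products):
    H–H: 2 × 446 = 892
    O=O: 1 × 481 = 481
    Σ(formed) = 1373 kJ
  ΔH_I = 1828 − 1373 = +455 kJ
Reaction II:
  Bonds broken (reactants):
    C≡C: 1 × 826 = 826
    C–C: 1 × 336 = 336
    C–H: 4 × 421 = 1684
    H–H: 1 × 446 = 446
    Σ(broken) = 3292 kJ
  Bonds formed (products):
    C–C: 1 × 336 = 336
    C–H: 6 × 421 = 2526
    C=C: 1 × 625 = 625
    Σ(formed) = 3487 kJ
  ΔH_II = 3292 − 3487 = −195 kJ
ΔH_I − ΔH_II = +650 kJ, so reaction II has the more negative ΔH; |ΔH_I − ΔH_II| = 650 kJ.

Reaction II, by 650 kJ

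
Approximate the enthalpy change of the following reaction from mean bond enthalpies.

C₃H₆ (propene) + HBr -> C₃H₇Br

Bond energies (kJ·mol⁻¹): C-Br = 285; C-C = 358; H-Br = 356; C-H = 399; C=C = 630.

ΔH ≈ −56 kJ

Bonds broken (reactants):
  C-C: 1 × 358 = 358
  C-H: 6 × 399 = 2394
  C=C: 1 × 630 = 630
  H-Br: 1 × 356 = 356
  Σ(broken) = 3738 kJ
Bonds formed (products):
  C-Br: 1 × 285 = 285
  C-C: 2 × 358 = 716
  C-H: 7 × 399 = 2793
  Σ(formed) = 3794 kJ
ΔH = Σ(broken) − Σ(formed) = 3738 − 3794 = −56 kJ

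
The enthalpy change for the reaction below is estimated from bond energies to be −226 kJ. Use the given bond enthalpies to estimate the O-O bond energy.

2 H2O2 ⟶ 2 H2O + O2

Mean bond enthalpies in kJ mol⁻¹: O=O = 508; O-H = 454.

Let D be the O-O bond energy.
Σ(broken) = 4×454 + 2×D = 1816 + 2D
Σ(formed) = 4×454 + 1×508 = 2324
ΔH = Σ(broken) − Σ(formed) = (1816 + 2D) − (2324) = −508 + 2D
Setting this equal to −226 kJ gives 2D = 282, so D = 141 kJ/mol.

D(O-O) ≈ 141 kJ/mol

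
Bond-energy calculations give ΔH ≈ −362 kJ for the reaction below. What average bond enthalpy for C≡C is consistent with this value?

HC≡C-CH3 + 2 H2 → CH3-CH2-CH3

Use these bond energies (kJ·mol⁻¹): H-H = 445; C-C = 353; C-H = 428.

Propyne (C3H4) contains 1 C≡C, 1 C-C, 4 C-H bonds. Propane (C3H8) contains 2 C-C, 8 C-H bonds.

Let D be the C≡C bond energy.
Σ(broken) = 1×D + 1×353 + 4×428 + 2×445 = 2955 + D
Σ(formed) = 2×353 + 8×428 = 4130
ΔH = Σ(broken) − Σ(formed) = (2955 + D) − (4130) = −1175 + D
Setting this equal to −362 kJ gives D = 813 kJ/mol.

D(C≡C) ≈ 813 kJ/mol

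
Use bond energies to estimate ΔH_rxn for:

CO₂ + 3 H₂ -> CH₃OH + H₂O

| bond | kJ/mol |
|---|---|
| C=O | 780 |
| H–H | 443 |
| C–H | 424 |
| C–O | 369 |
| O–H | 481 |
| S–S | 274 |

ΔH ≈ −195 kJ

Bonds broken (reactants):
  C=O: 2 × 780 = 1560
  H–H: 3 × 443 = 1329
  Σ(broken) = 2889 kJ
Bonds formed (products):
  C–H: 3 × 424 = 1272
  C–O: 1 × 369 = 369
  O–H: 3 × 481 = 1443
  Σ(formed) = 3084 kJ
ΔH = Σ(broken) − Σ(formed) = 2889 − 3084 = −195 kJ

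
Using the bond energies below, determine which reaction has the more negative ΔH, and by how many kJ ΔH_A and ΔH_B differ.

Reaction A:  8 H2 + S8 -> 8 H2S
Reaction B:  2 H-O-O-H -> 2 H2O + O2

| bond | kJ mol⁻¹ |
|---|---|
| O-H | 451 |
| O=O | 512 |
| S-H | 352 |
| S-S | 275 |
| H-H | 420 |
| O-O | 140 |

Reaction B, by 160 kJ

Reaction A:
  Bonds broken (reactants):
    H-H: 8 × 420 = 3360
    S-S: 8 × 275 = 2200
    Σ(broken) = 5560 kJ
  Bonds formed (products):
    S-H: 16 × 352 = 5632
    Σ(formed) = 5632 kJ
  ΔH_A = 5560 − 5632 = −72 kJ
Reaction B:
  Bonds broken (reactants):
    O-H: 4 × 451 = 1804
    O-O: 2 × 140 = 280
    Σ(broken) = 2084 kJ
  Bonds formed (products):
    O-H: 4 × 451 = 1804
    O=O: 1 × 512 = 512
    Σ(formed) = 2316 kJ
  ΔH_B = 2084 − 2316 = −232 kJ
ΔH_A − ΔH_B = +160 kJ, so reaction B has the more negative ΔH; |ΔH_A − ΔH_B| = 160 kJ.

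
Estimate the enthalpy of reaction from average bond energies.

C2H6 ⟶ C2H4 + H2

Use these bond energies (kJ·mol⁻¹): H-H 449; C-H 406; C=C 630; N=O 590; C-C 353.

Bonds broken (reactants):
  C-C: 1 × 353 = 353
  C-H: 6 × 406 = 2436
  Σ(broken) = 2789 kJ
Bonds formed (products):
  C-H: 4 × 406 = 1624
  C=C: 1 × 630 = 630
  H-H: 1 × 449 = 449
  Σ(formed) = 2703 kJ
ΔH = Σ(broken) − Σ(formed) = 2789 − 2703 = +86 kJ

ΔH ≈ +86 kJ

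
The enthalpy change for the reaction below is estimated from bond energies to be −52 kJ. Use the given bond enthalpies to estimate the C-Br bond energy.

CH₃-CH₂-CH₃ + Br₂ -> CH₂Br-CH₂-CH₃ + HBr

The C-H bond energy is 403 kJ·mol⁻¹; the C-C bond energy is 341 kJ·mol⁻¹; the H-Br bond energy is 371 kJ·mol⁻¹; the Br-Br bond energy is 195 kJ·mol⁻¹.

Let D be the C-Br bond energy.
Σ(broken) = 1×195 + 2×341 + 8×403 = 4101
Σ(formed) = 1×D + 2×341 + 7×403 + 1×371 = 3874 + D
ΔH = Σ(broken) − Σ(formed) = (4101) − (3874 + D) = +227 − D
Setting this equal to −52 kJ gives D = 279 kJ/mol.

D(C-Br) ≈ 279 kJ/mol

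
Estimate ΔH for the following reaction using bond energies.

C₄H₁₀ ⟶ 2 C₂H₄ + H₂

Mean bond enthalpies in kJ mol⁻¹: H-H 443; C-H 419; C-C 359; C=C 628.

ΔH ≈ +216 kJ

Bonds broken (reactants):
  C-C: 3 × 359 = 1077
  C-H: 10 × 419 = 4190
  Σ(broken) = 5267 kJ
Bonds formed (products):
  C-H: 8 × 419 = 3352
  C=C: 2 × 628 = 1256
  H-H: 1 × 443 = 443
  Σ(formed) = 5051 kJ
ΔH = Σ(broken) − Σ(formed) = 5267 − 5051 = +216 kJ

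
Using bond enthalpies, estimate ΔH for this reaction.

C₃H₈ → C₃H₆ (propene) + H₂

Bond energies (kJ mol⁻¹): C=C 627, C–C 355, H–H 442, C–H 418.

ΔH ≈ +122 kJ

Bonds broken (reactants):
  C–C: 2 × 355 = 710
  C–H: 8 × 418 = 3344
  Σ(broken) = 4054 kJ
Bonds formed (products):
  C–C: 1 × 355 = 355
  C–H: 6 × 418 = 2508
  C=C: 1 × 627 = 627
  H–H: 1 × 442 = 442
  Σ(formed) = 3932 kJ
ΔH = Σ(broken) − Σ(formed) = 4054 − 3932 = +122 kJ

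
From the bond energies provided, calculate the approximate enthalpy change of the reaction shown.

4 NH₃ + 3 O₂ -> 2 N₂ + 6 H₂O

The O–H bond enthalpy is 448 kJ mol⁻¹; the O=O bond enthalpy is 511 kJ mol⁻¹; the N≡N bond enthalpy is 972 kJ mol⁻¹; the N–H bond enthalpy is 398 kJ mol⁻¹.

ΔH ≈ −1011 kJ

Bonds broken (reactants):
  N–H: 12 × 398 = 4776
  O=O: 3 × 511 = 1533
  Σ(broken) = 6309 kJ
Bonds formed (products):
  N≡N: 2 × 972 = 1944
  O–H: 12 × 448 = 5376
  Σ(formed) = 7320 kJ
ΔH = Σ(broken) − Σ(formed) = 6309 − 7320 = −1011 kJ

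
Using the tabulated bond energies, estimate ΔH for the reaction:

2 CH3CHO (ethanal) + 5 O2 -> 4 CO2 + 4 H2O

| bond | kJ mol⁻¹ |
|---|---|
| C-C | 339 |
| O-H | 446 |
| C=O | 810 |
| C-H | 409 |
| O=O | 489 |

Bonds broken (reactants):
  C-C: 2 × 339 = 678
  C-H: 8 × 409 = 3272
  C=O: 2 × 810 = 1620
  O=O: 5 × 489 = 2445
  Σ(broken) = 8015 kJ
Bonds formed (products):
  C=O: 8 × 810 = 6480
  O-H: 8 × 446 = 3568
  Σ(formed) = 10048 kJ
ΔH = Σ(broken) − Σ(formed) = 8015 − 10048 = −2033 kJ

ΔH ≈ −2033 kJ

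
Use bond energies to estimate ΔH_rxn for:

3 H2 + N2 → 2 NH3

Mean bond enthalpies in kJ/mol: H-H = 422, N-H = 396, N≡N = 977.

ΔH ≈ −133 kJ

Bonds broken (reactants):
  H-H: 3 × 422 = 1266
  N≡N: 1 × 977 = 977
  Σ(broken) = 2243 kJ
Bonds formed (products):
  N-H: 6 × 396 = 2376
  Σ(formed) = 2376 kJ
ΔH = Σ(broken) − Σ(formed) = 2243 − 2376 = −133 kJ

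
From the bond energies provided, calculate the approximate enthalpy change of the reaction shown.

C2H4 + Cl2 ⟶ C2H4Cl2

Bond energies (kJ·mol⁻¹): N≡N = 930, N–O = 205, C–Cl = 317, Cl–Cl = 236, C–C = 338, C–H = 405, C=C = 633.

ΔH ≈ −103 kJ

Bonds broken (reactants):
  C–H: 4 × 405 = 1620
  C=C: 1 × 633 = 633
  Cl–Cl: 1 × 236 = 236
  Σ(broken) = 2489 kJ
Bonds formed (products):
  C–C: 1 × 338 = 338
  C–Cl: 2 × 317 = 634
  C–H: 4 × 405 = 1620
  Σ(formed) = 2592 kJ
ΔH = Σ(broken) − Σ(formed) = 2489 − 2592 = −103 kJ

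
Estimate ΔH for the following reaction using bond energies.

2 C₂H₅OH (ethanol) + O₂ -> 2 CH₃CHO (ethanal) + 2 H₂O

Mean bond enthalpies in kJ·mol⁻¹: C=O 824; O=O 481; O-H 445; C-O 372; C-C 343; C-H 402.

ΔH ≈ −509 kJ

Bonds broken (reactants):
  C-C: 2 × 343 = 686
  C-H: 10 × 402 = 4020
  C-O: 2 × 372 = 744
  O-H: 2 × 445 = 890
  O=O: 1 × 481 = 481
  Σ(broken) = 6821 kJ
Bonds formed (products):
  C-C: 2 × 343 = 686
  C-H: 8 × 402 = 3216
  C=O: 2 × 824 = 1648
  O-H: 4 × 445 = 1780
  Σ(formed) = 7330 kJ
ΔH = Σ(broken) − Σ(formed) = 6821 − 7330 = −509 kJ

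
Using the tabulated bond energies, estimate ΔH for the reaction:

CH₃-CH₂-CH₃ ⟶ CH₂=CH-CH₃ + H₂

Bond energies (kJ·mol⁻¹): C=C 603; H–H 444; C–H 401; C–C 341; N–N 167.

Bonds broken (reactants):
  C–C: 2 × 341 = 682
  C–H: 8 × 401 = 3208
  Σ(broken) = 3890 kJ
Bonds formed (products):
  C–C: 1 × 341 = 341
  C–H: 6 × 401 = 2406
  C=C: 1 × 603 = 603
  H–H: 1 × 444 = 444
  Σ(formed) = 3794 kJ
ΔH = Σ(broken) − Σ(formed) = 3890 − 3794 = +96 kJ

ΔH ≈ +96 kJ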